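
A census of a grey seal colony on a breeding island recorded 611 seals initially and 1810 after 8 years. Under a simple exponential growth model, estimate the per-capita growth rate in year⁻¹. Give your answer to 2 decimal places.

From N(t) = N₀·e^(rt): e^(r·8) = 1810/611 = 2.9624.
r·8 = ln(2.9624) = 1.086, so r = 1.086/8 = 0.13575.

0.14 per year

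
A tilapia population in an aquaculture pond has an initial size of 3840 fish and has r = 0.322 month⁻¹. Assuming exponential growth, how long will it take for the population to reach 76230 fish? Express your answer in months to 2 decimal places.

Set N₀·e^(rt) = 76230: e^(0.322·t) = 76230/3840 = 19.852.
0.322·t = ln(19.852) = 2.9883, so t = 2.9883/0.322 = 9.2804.

9.28 months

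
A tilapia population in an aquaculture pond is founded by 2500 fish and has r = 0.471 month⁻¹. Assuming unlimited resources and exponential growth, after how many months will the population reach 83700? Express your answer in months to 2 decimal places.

Set N₀·e^(rt) = 83700: e^(0.471·t) = 83700/2500 = 33.48.
0.471·t = ln(33.48) = 3.5109, so t = 3.5109/0.471 = 7.4542.

7.45 months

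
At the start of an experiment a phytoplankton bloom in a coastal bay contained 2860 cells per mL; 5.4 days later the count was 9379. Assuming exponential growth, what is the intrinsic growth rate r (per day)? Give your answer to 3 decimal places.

0.220 per day

From N(t) = N₀·e^(rt): e^(r·5.4) = 9379/2860 = 3.2794.
r·5.4 = ln(3.2794) = 1.1877, so r = 1.1877/5.4 = 0.21994.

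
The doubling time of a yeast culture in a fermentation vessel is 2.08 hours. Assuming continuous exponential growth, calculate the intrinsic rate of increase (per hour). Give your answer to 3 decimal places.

0.333 per hour

r = ln(2)/t_d = 0.6931/2.08 = 0.33324.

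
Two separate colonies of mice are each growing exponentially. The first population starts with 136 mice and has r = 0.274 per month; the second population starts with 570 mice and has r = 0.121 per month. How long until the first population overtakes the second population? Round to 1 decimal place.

Set 136·e^(0.274t) = 570·e^(0.121t).
e^((0.274 − 0.121)t) = 570/136 → e^(0.153·t) = 4.1912.
0.153·t = ln(4.1912) = 1.433, so t = 1.433/0.153 = 9.3659.

9.4 months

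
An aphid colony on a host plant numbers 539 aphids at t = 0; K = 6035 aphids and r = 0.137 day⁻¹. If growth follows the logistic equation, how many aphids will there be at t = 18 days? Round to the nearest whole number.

3234 aphids

A = (K − N₀)/N₀ = (6035 − 539)/539 = 10.197.
N(t) = K/(1 + A·e^(−rt)) = 6035/(1 + 10.197×e^(−0.137×18)).
e^(−2.466) = 0.084924; denominator = 1 + 10.197×0.084924 = 1.8659.
N = 6035/1.8659 = 3234.29.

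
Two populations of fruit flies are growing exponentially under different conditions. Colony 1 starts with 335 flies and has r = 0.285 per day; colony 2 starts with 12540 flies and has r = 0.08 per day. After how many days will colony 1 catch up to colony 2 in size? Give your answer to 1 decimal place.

17.7 days

Set 335·e^(0.285t) = 12540·e^(0.08t).
e^((0.285 − 0.08)t) = 12540/335 → e^(0.205·t) = 37.433.
0.205·t = ln(37.433) = 3.6225, so t = 3.6225/0.205 = 17.671.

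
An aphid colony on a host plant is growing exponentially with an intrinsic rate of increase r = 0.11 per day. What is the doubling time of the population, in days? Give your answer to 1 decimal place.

6.3 days

Doubling time t_d = ln(2)/r = 0.6931/0.11 = 6.3013.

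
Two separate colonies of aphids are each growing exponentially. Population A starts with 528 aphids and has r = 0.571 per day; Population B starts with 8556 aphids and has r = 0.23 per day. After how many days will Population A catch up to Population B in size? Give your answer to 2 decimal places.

Set 528·e^(0.571t) = 8556·e^(0.23t).
e^((0.571 − 0.23)t) = 8556/528 → e^(0.341·t) = 16.205.
0.341·t = ln(16.205) = 2.7853, so t = 2.7853/0.341 = 8.168.

8.17 days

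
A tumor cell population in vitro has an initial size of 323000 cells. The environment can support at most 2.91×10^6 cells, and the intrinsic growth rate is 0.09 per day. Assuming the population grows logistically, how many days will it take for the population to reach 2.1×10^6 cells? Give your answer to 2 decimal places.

A = (K − N₀)/N₀ = (2.91×10^6 − 323000)/323000 = 8.0093.
Solve 2.91×10^6/(1 + 8.0093·e^(−0.09t)) = 2.1×10^6: 1 + 8.0093·e^(−0.09t) = 1.3857, so e^(−0.09t) = 0.0481584.
−0.09·t = ln(0.0481584) = -3.0333, so t = 3.0333/0.09 = 33.703.

33.70 days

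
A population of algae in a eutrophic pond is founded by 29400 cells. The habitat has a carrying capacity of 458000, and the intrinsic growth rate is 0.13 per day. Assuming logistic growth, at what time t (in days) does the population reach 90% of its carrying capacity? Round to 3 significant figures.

37.5 days

A = (K − N₀)/N₀ = (458000 − 29400)/29400 = 14.578.
Solve 458000/(1 + 14.578·e^(−0.13t)) = 412200: 1 + 14.578·e^(−0.13t) = 1.1111, so e^(−0.13t) = 0.00762171.
−0.13·t = ln(0.00762171) = -4.8768, so t = 4.8768/0.13 = 37.513.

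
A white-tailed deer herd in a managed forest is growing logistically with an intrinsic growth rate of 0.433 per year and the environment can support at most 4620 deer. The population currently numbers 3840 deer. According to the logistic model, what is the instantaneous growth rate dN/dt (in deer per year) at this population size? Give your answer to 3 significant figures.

281 deer per year

dN/dt = rN(1 − N/K) = 0.433 × 3840 × (1 − 3840/4620).
1 − 3840/4620 = 0.16883; dN/dt = 0.433 × 3840 × 0.16883 = 280.72.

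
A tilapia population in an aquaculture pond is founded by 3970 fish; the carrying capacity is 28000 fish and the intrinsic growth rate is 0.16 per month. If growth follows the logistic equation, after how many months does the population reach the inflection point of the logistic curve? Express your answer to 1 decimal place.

11.3 months

Logistic growth is fastest at N = K/2 = 14000.
A = (K − N₀)/N₀ = 6.0529. Set K/(1 + A·e^(−rt)) = K/2 → A·e^(−rt) = 1.
e^(−0.16t) = 1/6.0529 = 0.16521, so t = ln(6.0529)/0.16 = 1.8005/0.16 = 11.253.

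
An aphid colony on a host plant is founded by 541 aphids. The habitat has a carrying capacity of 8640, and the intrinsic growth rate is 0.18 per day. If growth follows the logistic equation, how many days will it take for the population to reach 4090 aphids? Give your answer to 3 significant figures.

A = (K − N₀)/N₀ = (8640 − 541)/541 = 14.97.
Solve 8640/(1 + 14.97·e^(−0.18t)) = 4090: 1 + 14.97·e^(−0.18t) = 2.1125, so e^(−0.18t) = 0.0743111.
−0.18·t = ln(0.0743111) = -2.5995, so t = 2.5995/0.18 = 14.442.

14.4 days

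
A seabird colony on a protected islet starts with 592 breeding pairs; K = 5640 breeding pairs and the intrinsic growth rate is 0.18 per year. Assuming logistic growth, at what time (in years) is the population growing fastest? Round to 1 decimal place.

11.9 years

Logistic growth is fastest at N = K/2 = 2820.
A = (K − N₀)/N₀ = 8.527. Set K/(1 + A·e^(−rt)) = K/2 → A·e^(−rt) = 1.
e^(−0.18t) = 1/8.527 = 0.117274, so t = ln(8.527)/0.18 = 2.1432/0.18 = 11.907.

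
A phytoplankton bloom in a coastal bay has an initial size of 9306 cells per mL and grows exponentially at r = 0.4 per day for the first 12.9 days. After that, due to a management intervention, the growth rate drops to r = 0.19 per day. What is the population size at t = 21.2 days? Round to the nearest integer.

7845217 cells per mL

Phase 1: N(12.9) = 9306·e^(0.4×12.9) = 9306·e^5.16 = 1.620774×10^6.
Phase 2 runs for 21.2 − 12.9 = 8.3 days at r = 0.19.
N(21.2) = 1.620774×10^6·e^(0.19×8.3) = 1.620774×10^6·e^1.577 = 7.845217×10^6.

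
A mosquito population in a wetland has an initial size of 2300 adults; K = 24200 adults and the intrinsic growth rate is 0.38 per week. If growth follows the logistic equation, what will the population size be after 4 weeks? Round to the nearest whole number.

7851 adults

A = (K − N₀)/N₀ = (24200 − 2300)/2300 = 9.5217.
N(t) = K/(1 + A·e^(−rt)) = 24200/(1 + 9.5217×e^(−0.38×4)).
e^(−1.52) = 0.21871; denominator = 1 + 9.5217×0.21871 = 3.0825.
N = 24200/3.0825 = 7850.73.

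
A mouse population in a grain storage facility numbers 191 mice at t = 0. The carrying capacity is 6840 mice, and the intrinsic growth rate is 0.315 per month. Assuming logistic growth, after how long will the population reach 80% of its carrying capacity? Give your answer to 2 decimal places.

A = (K − N₀)/N₀ = (6840 − 191)/191 = 34.812.
Solve 6840/(1 + 34.812·e^(−0.315t)) = 5472: 1 + 34.812·e^(−0.315t) = 1.25, so e^(−0.315t) = 0.00718153.
−0.315·t = ln(0.00718153) = -4.9362, so t = 4.9362/0.315 = 15.671.

15.67 months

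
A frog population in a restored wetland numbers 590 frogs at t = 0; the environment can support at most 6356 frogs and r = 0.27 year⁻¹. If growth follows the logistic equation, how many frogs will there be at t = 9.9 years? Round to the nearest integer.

3795 frogs

A = (K − N₀)/N₀ = (6356 − 590)/590 = 9.7729.
N(t) = K/(1 + A·e^(−rt)) = 6356/(1 + 9.7729×e^(−0.27×9.9)).
e^(−2.673) = 0.069045; denominator = 1 + 9.7729×0.069045 = 1.6748.
N = 6356/1.6748 = 3795.16.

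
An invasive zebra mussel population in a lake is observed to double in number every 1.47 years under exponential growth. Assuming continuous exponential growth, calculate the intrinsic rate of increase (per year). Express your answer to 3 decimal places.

r = ln(2)/t_d = 0.6931/1.47 = 0.47153.

0.472 per year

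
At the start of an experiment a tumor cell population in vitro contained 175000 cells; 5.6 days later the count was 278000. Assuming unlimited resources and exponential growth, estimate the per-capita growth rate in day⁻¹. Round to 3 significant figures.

From N(t) = N₀·e^(rt): e^(r·5.6) = 278000/175000 = 1.5886.
r·5.6 = ln(1.5886) = 0.46284, so r = 0.46284/5.6 = 0.082649.

0.0826 per day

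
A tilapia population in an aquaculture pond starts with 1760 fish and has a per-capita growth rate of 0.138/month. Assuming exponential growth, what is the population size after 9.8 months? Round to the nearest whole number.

6805 fish

N(t) = N₀·e^(rt) = 1760 × e^(0.138×9.8) = 1760 × e^1.352.
e^1.352 ≈ 3.8667, so N ≈ 1760 × 3.8667 = 6805.38.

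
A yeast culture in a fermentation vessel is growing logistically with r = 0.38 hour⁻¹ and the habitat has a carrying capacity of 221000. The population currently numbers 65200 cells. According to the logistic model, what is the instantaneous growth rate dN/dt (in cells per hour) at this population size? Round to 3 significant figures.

dN/dt = rN(1 − N/K) = 0.38 × 65200 × (1 − 65200/221000).
1 − 65200/221000 = 0.70498; dN/dt = 0.38 × 65200 × 0.70498 = 17467.

17500 cells per hour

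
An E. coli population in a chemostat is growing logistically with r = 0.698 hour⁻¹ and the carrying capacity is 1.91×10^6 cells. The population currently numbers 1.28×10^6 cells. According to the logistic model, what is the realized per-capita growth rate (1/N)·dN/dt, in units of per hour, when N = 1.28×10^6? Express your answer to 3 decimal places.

0.230 per hour

(1/N)·dN/dt = r(1 − N/K) = 0.698 × (1 − 1.28×10^6/1.91×10^6).
= 0.698 × 0.32984 = 0.23023.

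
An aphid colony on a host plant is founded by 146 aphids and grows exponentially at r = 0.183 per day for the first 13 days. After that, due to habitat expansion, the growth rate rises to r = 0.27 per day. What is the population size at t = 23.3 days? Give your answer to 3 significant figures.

25400 aphids

Phase 1: N(13) = 146·e^(0.183×13) = 146·e^2.379 = 1575.94.
Phase 2 runs for 23.3 − 13 = 10.3 days at r = 0.27.
N(23.3) = 1575.94·e^(0.27×10.3) = 1575.94·e^2.781 = 25428.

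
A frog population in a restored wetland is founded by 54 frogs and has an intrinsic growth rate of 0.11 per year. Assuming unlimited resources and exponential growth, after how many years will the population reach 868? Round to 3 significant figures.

Set N₀·e^(rt) = 868: e^(0.11·t) = 868/54 = 16.074.
0.11·t = ln(16.074) = 2.7772, so t = 2.7772/0.11 = 25.247.

25.2 years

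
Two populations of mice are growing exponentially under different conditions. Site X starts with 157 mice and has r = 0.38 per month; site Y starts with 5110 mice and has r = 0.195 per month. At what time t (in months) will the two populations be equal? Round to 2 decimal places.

Set 157·e^(0.38t) = 5110·e^(0.195t).
e^((0.38 − 0.195)t) = 5110/157 → e^(0.185·t) = 32.548.
0.185·t = ln(32.548) = 3.4827, so t = 3.4827/0.185 = 18.825.

18.83 months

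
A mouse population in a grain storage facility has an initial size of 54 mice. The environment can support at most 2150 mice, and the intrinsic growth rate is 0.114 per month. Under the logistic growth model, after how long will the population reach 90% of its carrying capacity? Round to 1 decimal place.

A = (K − N₀)/N₀ = (2150 − 54)/54 = 38.815.
Solve 2150/(1 + 38.815·e^(−0.114t)) = 1935: 1 + 38.815·e^(−0.114t) = 1.1111, so e^(−0.114t) = 0.0028626.
−0.114·t = ln(0.0028626) = -5.856, so t = 5.856/0.114 = 51.369.

51.4 months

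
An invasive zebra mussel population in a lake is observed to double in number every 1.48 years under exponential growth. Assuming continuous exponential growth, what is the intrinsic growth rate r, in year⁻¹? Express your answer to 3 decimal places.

r = ln(2)/t_d = 0.6931/1.48 = 0.46834.

0.468 per year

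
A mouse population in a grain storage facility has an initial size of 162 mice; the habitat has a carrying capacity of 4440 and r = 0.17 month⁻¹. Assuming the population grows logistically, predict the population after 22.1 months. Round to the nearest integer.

2746 mice

A = (K − N₀)/N₀ = (4440 − 162)/162 = 26.407.
N(t) = K/(1 + A·e^(−rt)) = 4440/(1 + 26.407×e^(−0.17×22.1)).
e^(−3.757) = 0.023354; denominator = 1 + 26.407×0.023354 = 1.6167.
N = 4440/1.6167 = 2746.32.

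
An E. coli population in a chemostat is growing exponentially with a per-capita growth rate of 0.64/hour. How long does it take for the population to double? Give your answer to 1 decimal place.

Doubling time t_d = ln(2)/r = 0.6931/0.64 = 1.083.

1.1 hours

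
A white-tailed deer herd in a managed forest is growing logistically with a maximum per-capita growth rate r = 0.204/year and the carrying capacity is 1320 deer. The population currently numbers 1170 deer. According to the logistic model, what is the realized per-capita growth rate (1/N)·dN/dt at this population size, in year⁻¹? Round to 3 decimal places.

0.023 per year

(1/N)·dN/dt = r(1 − N/K) = 0.204 × (1 − 1170/1320).
= 0.204 × 0.11364 = 0.023182.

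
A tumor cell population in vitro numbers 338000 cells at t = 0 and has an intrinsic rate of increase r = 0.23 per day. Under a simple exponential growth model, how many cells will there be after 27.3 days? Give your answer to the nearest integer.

N(t) = N₀·e^(rt) = 338000 × e^(0.23×27.3) = 338000 × e^6.279.
e^6.279 ≈ 533.26, so N ≈ 338000 × 533.26 = 1.802402×10^8.

180240238 cells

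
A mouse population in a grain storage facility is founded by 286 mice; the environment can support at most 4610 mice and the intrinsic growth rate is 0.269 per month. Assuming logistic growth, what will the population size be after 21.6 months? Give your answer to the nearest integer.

A = (K − N₀)/N₀ = (4610 − 286)/286 = 15.119.
N(t) = K/(1 + A·e^(−rt)) = 4610/(1 + 15.119×e^(−0.269×21.6)).
e^(−5.81) = 0.0029962; denominator = 1 + 15.119×0.0029962 = 1.0453.
N = 4610/1.0453 = 4410.22.

4410 mice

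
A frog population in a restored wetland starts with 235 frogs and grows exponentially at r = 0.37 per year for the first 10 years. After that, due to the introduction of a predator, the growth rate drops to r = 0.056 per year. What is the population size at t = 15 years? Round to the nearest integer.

Phase 1: N(10) = 235·e^(0.37×10) = 235·e^3.7 = 9505.12.
Phase 2 runs for 15 − 10 = 5 years at r = 0.056.
N(15) = 9505.12·e^(0.056×5) = 9505.12·e^0.28 = 12576.5.

12577 frogs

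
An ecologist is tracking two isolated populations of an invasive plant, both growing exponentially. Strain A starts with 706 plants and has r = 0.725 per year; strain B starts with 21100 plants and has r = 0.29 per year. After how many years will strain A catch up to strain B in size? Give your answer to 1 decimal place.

Set 706·e^(0.725t) = 21100·e^(0.29t).
e^((0.725 − 0.29)t) = 21100/706 → e^(0.435·t) = 29.887.
0.435·t = ln(29.887) = 3.3974, so t = 3.3974/0.435 = 7.8101.

7.8 years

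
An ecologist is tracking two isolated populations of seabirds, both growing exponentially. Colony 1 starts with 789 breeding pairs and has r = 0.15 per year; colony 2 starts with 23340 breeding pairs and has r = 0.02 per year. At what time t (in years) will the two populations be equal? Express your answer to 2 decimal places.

26.06 years

Set 789·e^(0.15t) = 23340·e^(0.02t).
e^((0.15 − 0.02)t) = 23340/789 → e^(0.13·t) = 29.582.
0.13·t = ln(29.582) = 3.3872, so t = 3.3872/0.13 = 26.055.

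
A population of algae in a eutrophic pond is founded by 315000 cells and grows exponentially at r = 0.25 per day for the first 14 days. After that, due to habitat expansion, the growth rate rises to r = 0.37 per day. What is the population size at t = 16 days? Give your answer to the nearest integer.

21863473 cells

Phase 1: N(14) = 315000·e^(0.25×14) = 315000·e^3.5 = 1.043137×10^7.
Phase 2 runs for 16 − 14 = 2 days at r = 0.37.
N(16) = 1.043137×10^7·e^(0.37×2) = 1.043137×10^7·e^0.74 = 2.186347×10^7.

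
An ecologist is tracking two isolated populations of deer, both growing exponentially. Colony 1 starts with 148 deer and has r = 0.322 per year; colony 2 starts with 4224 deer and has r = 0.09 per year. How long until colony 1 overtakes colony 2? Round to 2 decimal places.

Set 148·e^(0.322t) = 4224·e^(0.09t).
e^((0.322 − 0.09)t) = 4224/148 → e^(0.232·t) = 28.541.
0.232·t = ln(28.541) = 3.3513, so t = 3.3513/0.232 = 14.445.

14.45 years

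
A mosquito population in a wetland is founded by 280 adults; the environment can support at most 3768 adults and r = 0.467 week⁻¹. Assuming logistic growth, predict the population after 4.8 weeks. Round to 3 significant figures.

1620 adults

A = (K − N₀)/N₀ = (3768 − 280)/280 = 12.457.
N(t) = K/(1 + A·e^(−rt)) = 3768/(1 + 12.457×e^(−0.467×4.8)).
e^(−2.242) = 0.10629; denominator = 1 + 12.457×0.10629 = 2.324.
N = 3768/2.324 = 1621.31.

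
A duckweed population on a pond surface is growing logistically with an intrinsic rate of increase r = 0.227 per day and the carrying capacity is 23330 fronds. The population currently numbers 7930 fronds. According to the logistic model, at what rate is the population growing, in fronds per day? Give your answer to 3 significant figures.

dN/dt = rN(1 − N/K) = 0.227 × 7930 × (1 − 7930/23330).
1 − 7930/23330 = 0.66009; dN/dt = 0.227 × 7930 × 0.66009 = 1188.2.

1190 fronds per day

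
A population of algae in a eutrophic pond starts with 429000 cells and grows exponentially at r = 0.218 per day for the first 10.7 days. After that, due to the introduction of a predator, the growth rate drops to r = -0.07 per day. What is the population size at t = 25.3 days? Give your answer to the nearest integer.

Phase 1: N(10.7) = 429000·e^(0.218×10.7) = 429000·e^2.333 = 4.420716×10^6.
Phase 2 runs for 25.3 − 10.7 = 14.6 days at r = -0.07.
N(25.3) = 4.420716×10^6·e^(-0.07×14.6) = 4.420716×10^6·e^-1.022 = 1.590903×10^6.

1590903 cells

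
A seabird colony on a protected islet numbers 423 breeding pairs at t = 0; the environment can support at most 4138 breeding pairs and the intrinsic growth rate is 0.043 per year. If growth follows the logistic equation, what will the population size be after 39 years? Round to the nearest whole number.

1566 breeding pairs

A = (K − N₀)/N₀ = (4138 − 423)/423 = 8.7825.
N(t) = K/(1 + A·e^(−rt)) = 4138/(1 + 8.7825×e^(−0.043×39)).
e^(−1.677) = 0.18693; denominator = 1 + 8.7825×0.18693 = 2.6417.
N = 4138/2.6417 = 1566.39.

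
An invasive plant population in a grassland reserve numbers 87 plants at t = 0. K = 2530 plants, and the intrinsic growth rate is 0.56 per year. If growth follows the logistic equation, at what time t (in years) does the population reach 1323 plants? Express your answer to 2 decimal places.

6.12 years

A = (K − N₀)/N₀ = (2530 − 87)/87 = 28.08.
Solve 2530/(1 + 28.08·e^(−0.56t)) = 1323: 1 + 28.08·e^(−0.56t) = 1.9123, so e^(−0.56t) = 0.0324895.
−0.56·t = ln(0.0324895) = -3.4268, so t = 3.4268/0.56 = 6.1194.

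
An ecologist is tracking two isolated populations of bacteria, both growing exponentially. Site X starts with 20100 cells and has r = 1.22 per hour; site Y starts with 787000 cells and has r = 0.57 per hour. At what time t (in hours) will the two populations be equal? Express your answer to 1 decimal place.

Set 20100·e^(1.22t) = 787000·e^(0.57t).
e^((1.22 − 0.57)t) = 787000/20100 → e^(0.65·t) = 39.154.
0.65·t = ln(39.154) = 3.6675, so t = 3.6675/0.65 = 5.6423.

5.6 hours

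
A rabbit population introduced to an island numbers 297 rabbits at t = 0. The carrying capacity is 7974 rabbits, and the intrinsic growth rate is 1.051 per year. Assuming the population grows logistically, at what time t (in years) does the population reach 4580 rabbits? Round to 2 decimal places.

A = (K − N₀)/N₀ = (7974 − 297)/297 = 25.848.
Solve 7974/(1 + 25.848·e^(−1.051t)) = 4580: 1 + 25.848·e^(−1.051t) = 1.741, so e^(−1.051t) = 0.0286689.
−1.051·t = ln(0.0286689) = -3.5519, so t = 3.5519/1.051 = 3.3796.

3.38 years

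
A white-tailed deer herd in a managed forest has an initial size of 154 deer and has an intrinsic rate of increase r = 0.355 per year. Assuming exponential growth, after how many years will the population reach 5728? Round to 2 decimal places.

Set N₀·e^(rt) = 5728: e^(0.355·t) = 5728/154 = 37.195.
0.355·t = ln(37.195) = 3.6162, so t = 3.6162/0.355 = 10.186.

10.19 years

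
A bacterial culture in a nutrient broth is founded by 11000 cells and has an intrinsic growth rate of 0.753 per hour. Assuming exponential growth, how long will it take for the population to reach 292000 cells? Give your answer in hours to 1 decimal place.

Set N₀·e^(rt) = 292000: e^(0.753·t) = 292000/11000 = 26.545.
0.753·t = ln(26.545) = 3.2789, so t = 3.2789/0.753 = 4.3544.

4.4 hours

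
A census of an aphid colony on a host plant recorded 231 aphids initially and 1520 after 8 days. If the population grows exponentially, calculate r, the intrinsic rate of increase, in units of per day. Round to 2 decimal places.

From N(t) = N₀·e^(rt): e^(r·8) = 1520/231 = 6.5801.
r·8 = ln(6.5801) = 1.884, so r = 1.884/8 = 0.23551.

0.24 per day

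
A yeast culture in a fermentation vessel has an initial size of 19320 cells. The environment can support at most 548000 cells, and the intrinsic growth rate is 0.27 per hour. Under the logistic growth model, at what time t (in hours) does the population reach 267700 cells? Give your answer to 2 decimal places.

A = (K − N₀)/N₀ = (548000 − 19320)/19320 = 27.364.
Solve 548000/(1 + 27.364·e^(−0.27t)) = 267700: 1 + 27.364·e^(−0.27t) = 2.0471, so e^(−0.27t) = 0.0382639.
−0.27·t = ln(0.0382639) = -3.2632, so t = 3.2632/0.27 = 12.086.

12.09 hours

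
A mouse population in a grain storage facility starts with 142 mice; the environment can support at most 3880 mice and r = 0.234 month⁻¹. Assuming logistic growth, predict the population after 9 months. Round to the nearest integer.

A = (K − N₀)/N₀ = (3880 − 142)/142 = 26.324.
N(t) = K/(1 + A·e^(−rt)) = 3880/(1 + 26.324×e^(−0.234×9)).
e^(−2.106) = 0.12172; denominator = 1 + 26.324×0.12172 = 4.2043.
N = 3880/4.2043 = 922.875.

923 mice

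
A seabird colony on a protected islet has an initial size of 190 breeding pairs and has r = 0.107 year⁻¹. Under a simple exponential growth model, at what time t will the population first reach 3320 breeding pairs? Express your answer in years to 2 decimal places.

Set N₀·e^(rt) = 3320: e^(0.107·t) = 3320/190 = 17.474.
0.107·t = ln(17.474) = 2.8607, so t = 2.8607/0.107 = 26.735.

26.74 years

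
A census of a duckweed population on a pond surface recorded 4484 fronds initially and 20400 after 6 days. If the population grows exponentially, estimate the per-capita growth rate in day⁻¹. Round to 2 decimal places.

From N(t) = N₀·e^(rt): e^(r·6) = 20400/4484 = 4.5495.
r·6 = ln(4.5495) = 1.515, so r = 1.515/6 = 0.2525.

0.25 per day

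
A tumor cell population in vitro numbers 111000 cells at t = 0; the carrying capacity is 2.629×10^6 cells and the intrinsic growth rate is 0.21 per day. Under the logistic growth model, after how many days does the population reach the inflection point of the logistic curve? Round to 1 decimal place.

Logistic growth is fastest at N = K/2 = 1.3145×10^6.
A = (K − N₀)/N₀ = 22.685. Set K/(1 + A·e^(−rt)) = K/2 → A·e^(−rt) = 1.
e^(−0.21t) = 1/22.685 = 0.0440826, so t = ln(22.685)/0.21 = 3.1217/0.21 = 14.865.

14.9 days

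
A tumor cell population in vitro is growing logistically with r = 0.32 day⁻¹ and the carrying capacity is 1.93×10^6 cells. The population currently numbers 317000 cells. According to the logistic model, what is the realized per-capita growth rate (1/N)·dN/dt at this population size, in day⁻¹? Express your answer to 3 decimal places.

(1/N)·dN/dt = r(1 − N/K) = 0.32 × (1 − 317000/1.93×10^6).
= 0.32 × 0.83575 = 0.26744.

0.267 per day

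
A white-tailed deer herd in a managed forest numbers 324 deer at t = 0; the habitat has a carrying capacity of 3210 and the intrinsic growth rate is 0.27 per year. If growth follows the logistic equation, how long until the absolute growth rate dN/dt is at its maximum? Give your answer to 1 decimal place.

Logistic growth is fastest at N = K/2 = 1605.
A = (K − N₀)/N₀ = 8.9074. Set K/(1 + A·e^(−rt)) = K/2 → A·e^(−rt) = 1.
e^(−0.27t) = 1/8.9074 = 0.112266, so t = ln(8.9074)/0.27 = 2.1869/0.27 = 8.0996.

8.1 years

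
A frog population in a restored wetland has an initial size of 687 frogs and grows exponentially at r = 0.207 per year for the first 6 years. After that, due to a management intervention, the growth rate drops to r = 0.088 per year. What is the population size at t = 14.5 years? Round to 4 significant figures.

5026 frogs

Phase 1: N(6) = 687·e^(0.207×6) = 687·e^1.242 = 2378.76.
Phase 2 runs for 14.5 − 6 = 8.5 years at r = 0.088.
N(14.5) = 2378.76·e^(0.088×8.5) = 2378.76·e^0.748 = 5025.77.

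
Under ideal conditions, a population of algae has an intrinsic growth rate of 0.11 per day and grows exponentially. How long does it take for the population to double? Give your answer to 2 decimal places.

Doubling time t_d = ln(2)/r = 0.6931/0.11 = 6.3013.

6.30 days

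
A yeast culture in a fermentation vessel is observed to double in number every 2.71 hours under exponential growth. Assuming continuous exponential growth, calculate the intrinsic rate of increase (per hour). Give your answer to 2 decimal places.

0.26 per hour

r = ln(2)/t_d = 0.6931/2.71 = 0.25577.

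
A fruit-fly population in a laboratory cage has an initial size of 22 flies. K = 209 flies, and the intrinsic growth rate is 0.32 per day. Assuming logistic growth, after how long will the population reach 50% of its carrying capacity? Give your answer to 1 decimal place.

A = (K − N₀)/N₀ = (209 − 22)/22 = 8.5.
Solve 209/(1 + 8.5·e^(−0.32t)) = 104.5: 1 + 8.5·e^(−0.32t) = 2, so e^(−0.32t) = 0.117647.
−0.32·t = ln(0.117647) = -2.1401, so t = 2.1401/0.32 = 6.6877.

6.7 days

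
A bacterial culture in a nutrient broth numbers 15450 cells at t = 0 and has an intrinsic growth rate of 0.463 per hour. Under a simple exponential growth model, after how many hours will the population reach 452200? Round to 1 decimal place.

Set N₀·e^(rt) = 452200: e^(0.463·t) = 452200/15450 = 29.269.
0.463·t = ln(29.269) = 3.3765, so t = 3.3765/0.463 = 7.2927.

7.3 hours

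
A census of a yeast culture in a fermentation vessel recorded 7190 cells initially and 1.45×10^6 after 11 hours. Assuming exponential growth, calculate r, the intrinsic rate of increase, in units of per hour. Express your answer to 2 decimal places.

From N(t) = N₀·e^(rt): e^(r·11) = 1.45×10^6/7190 = 201.67.
r·11 = ln(201.67) = 5.3066, so r = 5.3066/11 = 0.48242.

0.48 per hour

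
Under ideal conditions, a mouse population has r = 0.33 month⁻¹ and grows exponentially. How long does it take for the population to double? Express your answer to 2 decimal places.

Doubling time t_d = ln(2)/r = 0.6931/0.33 = 2.1004.

2.10 months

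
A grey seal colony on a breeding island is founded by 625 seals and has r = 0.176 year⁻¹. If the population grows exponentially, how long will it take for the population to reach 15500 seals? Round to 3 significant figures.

18.2 years

Set N₀·e^(rt) = 15500: e^(0.176·t) = 15500/625 = 24.8.
0.176·t = ln(24.8) = 3.2108, so t = 3.2108/0.176 = 18.243.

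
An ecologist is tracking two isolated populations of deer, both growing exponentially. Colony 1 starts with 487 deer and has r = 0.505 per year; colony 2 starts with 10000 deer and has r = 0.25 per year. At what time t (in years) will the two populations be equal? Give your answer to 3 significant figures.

Set 487·e^(0.505t) = 10000·e^(0.25t).
e^((0.505 − 0.25)t) = 10000/487 → e^(0.255·t) = 20.534.
0.255·t = ln(20.534) = 3.0221, so t = 3.0221/0.255 = 11.851.

11.9 years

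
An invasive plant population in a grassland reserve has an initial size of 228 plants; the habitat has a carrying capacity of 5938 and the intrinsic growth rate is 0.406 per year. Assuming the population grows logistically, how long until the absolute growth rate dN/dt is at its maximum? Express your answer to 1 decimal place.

Logistic growth is fastest at N = K/2 = 2969.
A = (K − N₀)/N₀ = 25.044. Set K/(1 + A·e^(−rt)) = K/2 → A·e^(−rt) = 1.
e^(−0.406t) = 1/25.044 = 0.0399299, so t = ln(25.044)/0.406 = 3.2206/0.406 = 7.9326.

7.9 years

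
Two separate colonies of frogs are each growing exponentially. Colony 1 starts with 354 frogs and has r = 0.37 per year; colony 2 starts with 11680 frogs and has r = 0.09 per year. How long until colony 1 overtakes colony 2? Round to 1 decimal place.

12.5 years

Set 354·e^(0.37t) = 11680·e^(0.09t).
e^((0.37 − 0.09)t) = 11680/354 → e^(0.28·t) = 32.994.
0.28·t = ln(32.994) = 3.4963, so t = 3.4963/0.28 = 12.487.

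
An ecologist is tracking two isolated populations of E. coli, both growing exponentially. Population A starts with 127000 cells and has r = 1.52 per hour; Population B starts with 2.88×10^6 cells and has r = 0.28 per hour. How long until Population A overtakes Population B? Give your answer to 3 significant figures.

2.52 hours

Set 127000·e^(1.52t) = 2.88×10^6·e^(0.28t).
e^((1.52 − 0.28)t) = 2.88×10^6/127000 → e^(1.24·t) = 22.677.
1.24·t = ln(22.677) = 3.1214, so t = 3.1214/1.24 = 2.5172.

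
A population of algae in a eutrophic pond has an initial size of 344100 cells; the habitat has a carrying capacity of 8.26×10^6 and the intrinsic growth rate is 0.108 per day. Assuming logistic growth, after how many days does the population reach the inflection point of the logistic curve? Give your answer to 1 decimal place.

Logistic growth is fastest at N = K/2 = 4.13×10^6.
A = (K − N₀)/N₀ = 23.005. Set K/(1 + A·e^(−rt)) = K/2 → A·e^(−rt) = 1.
e^(−0.108t) = 1/23.005 = 0.0434695, so t = ln(23.005)/0.108 = 3.1357/0.108 = 29.034.

29.0 days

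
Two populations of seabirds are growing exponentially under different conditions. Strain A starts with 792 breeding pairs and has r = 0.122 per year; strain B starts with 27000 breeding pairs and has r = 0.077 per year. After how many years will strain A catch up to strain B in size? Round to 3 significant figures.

Set 792·e^(0.122t) = 27000·e^(0.077t).
e^((0.122 − 0.077)t) = 27000/792 → e^(0.045·t) = 34.091.
0.045·t = ln(34.091) = 3.529, so t = 3.529/0.045 = 78.423.

78.4 years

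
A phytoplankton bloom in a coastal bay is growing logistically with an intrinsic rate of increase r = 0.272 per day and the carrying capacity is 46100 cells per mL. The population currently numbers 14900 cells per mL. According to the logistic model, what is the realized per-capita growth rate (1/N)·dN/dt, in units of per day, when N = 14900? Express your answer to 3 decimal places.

(1/N)·dN/dt = r(1 − N/K) = 0.272 × (1 − 14900/46100).
= 0.272 × 0.67679 = 0.18409.

0.184 per day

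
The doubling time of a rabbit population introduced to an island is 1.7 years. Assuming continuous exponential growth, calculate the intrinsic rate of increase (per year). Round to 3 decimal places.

r = ln(2)/t_d = 0.6931/1.7 = 0.40773.

0.408 per year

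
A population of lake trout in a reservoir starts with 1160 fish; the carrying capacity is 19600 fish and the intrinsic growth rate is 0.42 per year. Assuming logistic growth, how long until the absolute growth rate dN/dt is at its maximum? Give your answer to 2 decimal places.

6.59 years

Logistic growth is fastest at N = K/2 = 9800.
A = (K − N₀)/N₀ = 15.897. Set K/(1 + A·e^(−rt)) = K/2 → A·e^(−rt) = 1.
e^(−0.42t) = 1/15.897 = 0.0629067, so t = ln(15.897)/0.42 = 2.7661/0.42 = 6.586.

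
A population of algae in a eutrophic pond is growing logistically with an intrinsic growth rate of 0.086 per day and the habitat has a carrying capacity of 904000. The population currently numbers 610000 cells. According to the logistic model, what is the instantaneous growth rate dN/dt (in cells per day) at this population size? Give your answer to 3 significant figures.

dN/dt = rN(1 − N/K) = 0.086 × 610000 × (1 − 610000/904000).
1 − 610000/904000 = 0.32522; dN/dt = 0.086 × 610000 × 0.32522 = 17061.

17100 cells per day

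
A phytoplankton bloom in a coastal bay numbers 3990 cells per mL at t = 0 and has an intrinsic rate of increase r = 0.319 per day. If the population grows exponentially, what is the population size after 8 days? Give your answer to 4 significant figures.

N(t) = N₀·e^(rt) = 3990 × e^(0.319×8) = 3990 × e^2.552.
e^2.552 ≈ 12.833, so N ≈ 3990 × 12.833 = 51202.6.

51200 cells per mL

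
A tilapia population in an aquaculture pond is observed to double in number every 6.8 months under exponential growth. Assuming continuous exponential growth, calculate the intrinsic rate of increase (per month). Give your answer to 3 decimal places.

r = ln(2)/t_d = 0.6931/6.8 = 0.10193.

0.102 per month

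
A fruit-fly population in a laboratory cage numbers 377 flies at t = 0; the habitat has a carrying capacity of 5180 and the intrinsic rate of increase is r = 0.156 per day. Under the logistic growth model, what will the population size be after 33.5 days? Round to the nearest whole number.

4848 flies

A = (K − N₀)/N₀ = (5180 − 377)/377 = 12.74.
N(t) = K/(1 + A·e^(−rt)) = 5180/(1 + 12.74×e^(−0.156×33.5)).
e^(−5.226) = 0.005375; denominator = 1 + 12.74×0.005375 = 1.0685.
N = 5180/1.0685 = 4848.02.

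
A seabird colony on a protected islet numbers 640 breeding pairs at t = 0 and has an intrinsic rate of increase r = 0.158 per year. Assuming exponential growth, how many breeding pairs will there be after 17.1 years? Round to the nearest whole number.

9540 breeding pairs

N(t) = N₀·e^(rt) = 640 × e^(0.158×17.1) = 640 × e^2.702.
e^2.702 ≈ 14.907, so N ≈ 640 × 14.907 = 9540.19.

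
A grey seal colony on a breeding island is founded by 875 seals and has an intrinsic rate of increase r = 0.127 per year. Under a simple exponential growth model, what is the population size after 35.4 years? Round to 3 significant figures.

78400 seals

N(t) = N₀·e^(rt) = 875 × e^(0.127×35.4) = 875 × e^4.496.
e^4.496 ≈ 89.64, so N ≈ 875 × 89.64 = 78434.9.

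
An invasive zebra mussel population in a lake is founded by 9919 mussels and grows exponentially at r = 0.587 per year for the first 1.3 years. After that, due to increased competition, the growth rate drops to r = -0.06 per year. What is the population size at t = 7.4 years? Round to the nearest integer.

14755 mussels

Phase 1: N(1.3) = 9919·e^(0.587×1.3) = 9919·e^0.7631 = 21275.4.
Phase 2 runs for 7.4 − 1.3 = 6.1 years at r = -0.06.
N(7.4) = 21275.4·e^(-0.06×6.1) = 21275.4·e^-0.366 = 14754.6.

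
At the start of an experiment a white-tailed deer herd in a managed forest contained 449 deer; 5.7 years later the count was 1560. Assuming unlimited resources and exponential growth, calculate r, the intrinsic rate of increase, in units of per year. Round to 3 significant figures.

0.218 per year

From N(t) = N₀·e^(rt): e^(r·5.7) = 1560/449 = 3.4744.
r·5.7 = ln(3.4744) = 1.2454, so r = 1.2454/5.7 = 0.21849.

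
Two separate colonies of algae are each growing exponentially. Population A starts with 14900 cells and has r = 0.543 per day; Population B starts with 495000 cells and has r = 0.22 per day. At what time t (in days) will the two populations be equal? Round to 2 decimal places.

10.85 days

Set 14900·e^(0.543t) = 495000·e^(0.22t).
e^((0.543 − 0.22)t) = 495000/14900 → e^(0.323·t) = 33.221.
0.323·t = ln(33.221) = 3.5032, so t = 3.5032/0.323 = 10.846.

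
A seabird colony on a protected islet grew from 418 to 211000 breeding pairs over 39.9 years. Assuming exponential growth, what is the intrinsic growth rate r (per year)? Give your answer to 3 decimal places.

0.156 per year

From N(t) = N₀·e^(rt): e^(r·39.9) = 211000/418 = 504.78.
r·39.9 = ln(504.78) = 6.2241, so r = 6.2241/39.9 = 0.15599.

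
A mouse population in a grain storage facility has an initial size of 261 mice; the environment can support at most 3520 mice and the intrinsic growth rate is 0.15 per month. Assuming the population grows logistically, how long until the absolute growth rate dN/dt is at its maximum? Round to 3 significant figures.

16.8 months

Logistic growth is fastest at N = K/2 = 1760.
A = (K − N₀)/N₀ = 12.487. Set K/(1 + A·e^(−rt)) = K/2 → A·e^(−rt) = 1.
e^(−0.15t) = 1/12.487 = 0.0800859, so t = ln(12.487)/0.15 = 2.5247/0.15 = 16.831.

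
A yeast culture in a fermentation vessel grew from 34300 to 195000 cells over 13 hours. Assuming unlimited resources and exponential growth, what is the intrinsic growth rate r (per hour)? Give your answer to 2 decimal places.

From N(t) = N₀·e^(rt): e^(r·13) = 195000/34300 = 5.6851.
r·13 = ln(5.6851) = 1.7379, so r = 1.7379/13 = 0.13368.

0.13 per hour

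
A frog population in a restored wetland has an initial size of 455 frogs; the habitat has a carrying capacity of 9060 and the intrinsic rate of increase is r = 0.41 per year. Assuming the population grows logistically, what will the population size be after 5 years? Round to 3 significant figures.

A = (K − N₀)/N₀ = (9060 − 455)/455 = 18.912.
N(t) = K/(1 + A·e^(−rt)) = 9060/(1 + 18.912×e^(−0.41×5)).
e^(−2.05) = 0.12873; denominator = 1 + 18.912×0.12873 = 3.4346.
N = 9060/3.4346 = 2637.83.

2640 frogs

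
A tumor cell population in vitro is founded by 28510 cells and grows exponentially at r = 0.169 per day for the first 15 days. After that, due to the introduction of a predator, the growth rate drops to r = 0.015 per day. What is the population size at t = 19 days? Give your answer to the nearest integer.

Phase 1: N(15) = 28510·e^(0.169×15) = 28510·e^2.535 = 359694.
Phase 2 runs for 19 − 15 = 4 days at r = 0.015.
N(19) = 359694·e^(0.015×4) = 359694·e^0.06 = 381937.

381937 cells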